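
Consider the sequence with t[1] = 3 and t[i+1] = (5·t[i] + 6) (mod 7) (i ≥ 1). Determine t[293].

Computing terms: t[1] = 3, t[2] = 0, t[3] = 6, t[4] = 1, t[5] = 4, t[6] = 5, t[7] = 3.
The sequence repeats with period 6.
(293 - 1) mod 6 = 4, so t[293] = t[5] = 4.

4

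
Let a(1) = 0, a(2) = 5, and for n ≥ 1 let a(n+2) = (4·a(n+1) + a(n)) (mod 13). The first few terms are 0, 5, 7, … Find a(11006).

5

a(1) = 0; a(2) = 5; a(3) = 7; a(4) = 7; a(5) = 9; a(6) = 4; a(7) = 12; a(8) = 0; a(9) = 12; a(10) = 9; a(11) = 9; a(12) = 6; a(13) = 7; a(14) = 8; a(15) = 0; a(16) = 8; a(17) = 6; a(18) = 6; a(19) = 4; a(20) = 9; a(21) = 1; a(22) = 0; a(23) = 1; a(24) = 4; a(25) = 4; a(26) = 7; a(27) = 6; a(28) = 5; a(29) = 0; a(30) = 5.
The sequence repeats with period 28.
(11006 - 1) mod 28 = 1, so a(11006) = a(2) = 5.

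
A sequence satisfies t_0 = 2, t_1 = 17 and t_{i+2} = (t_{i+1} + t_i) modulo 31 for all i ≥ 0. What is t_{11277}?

28

Listing terms: t_0 = 2; t_1 = 17; t_2 = 19; t_3 = 5; t_4 = 24; t_5 = 29; t_6 = 22; t_7 = 20; t_8 = 11; t_9 = 0; t_{10} = 11; t_{11} = 11; t_{12} = 22; t_{13} = 2; t_{14} = 24; t_{15} = 26; t_{16} = 19; t_{17} = 14; t_{18} = 2; t_{19} = 16; t_{20} = 18; t_{21} = 3; t_{22} = 21; t_{23} = 24; t_{24} = 14; t_{25} = 7; t_{26} = 21; t_{27} = 28; t_{28} = 18; t_{29} = 15; t_{30} = 2; t_{31} = 17.
Since (t_{30}, t_{31}) = (t_0, t_1) = (2, 17) (two consecutive terms determine the rest), the sequence is periodic with period 30.
(11277 - 0) mod 30 = 27, so t_{11277} = t_{27} = 28.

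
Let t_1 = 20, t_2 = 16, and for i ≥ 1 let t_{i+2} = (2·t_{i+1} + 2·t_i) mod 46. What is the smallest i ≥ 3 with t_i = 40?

We have t_1 = 20,  t_2 = 16,  t_3 = 26,  t_4 = 38,  t_5 = 36,  t_6 = 10,  t_7 = 0,  t_8 = 20,  t_9 = 40,  t_{10} = 28,  t_{11} = 44,  t_{12} = 6,  t_{13} = 8,  t_{14} = 28,  t_{15} = 26,  t_{16} = 16,  t_{17} = 38,  t_{18} = 16,  t_{19} = 16,  t_{20} = 18,  t_{21} = 22,  t_{22} = 34,  t_{23} = 20,  t_{24} = 16.
Since (t_{23}, t_{24}) = (t_1, t_2) = (20, 16) (two consecutive terms determine the rest), the sequence is periodic with period 22.
The value 40 first appears (with i ≥ 3) at t_9.

9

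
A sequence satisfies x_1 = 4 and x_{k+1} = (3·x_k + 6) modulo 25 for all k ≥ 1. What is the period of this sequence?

x_1 = 4; x_2 = 18; x_3 = 10; x_4 = 11; x_5 = 14; x_6 = 23; x_7 = 0; x_8 = 6; x_9 = 24; x_{10} = 3; x_{11} = 15; x_{12} = 1; x_{13} = 9; x_{14} = 8; x_{15} = 5; x_{16} = 21; x_{17} = 19; x_{18} = 13; x_{19} = 20; x_{20} = 16; x_{21} = 4.
The sequence repeats with period 20.

20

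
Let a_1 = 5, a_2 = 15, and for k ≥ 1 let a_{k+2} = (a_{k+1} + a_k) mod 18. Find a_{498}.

0

Computing terms: a_1 = 5; a_2 = 15; a_3 = 2; a_4 = 17; a_5 = 1; a_6 = 0; a_7 = 1; a_8 = 1; a_9 = 2; a_{10} = 3; a_{11} = 5; a_{12} = 8; a_{13} = 13; a_{14} = 3; a_{15} = 16; a_{16} = 1; a_{17} = 17; a_{18} = 0; a_{19} = 17; a_{20} = 17; a_{21} = 16; a_{22} = 15; a_{23} = 13; a_{24} = 10; a_{25} = 5; a_{26} = 15.
The sequence repeats with period 24.
So a_{498} = a_{1 + ((498-1) mod 24)} = a_{18} = 0.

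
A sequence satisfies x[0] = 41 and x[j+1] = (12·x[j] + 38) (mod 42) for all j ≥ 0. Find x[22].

Computing terms: x[0] = 41,  x[1] = 26,  x[2] = 14,  x[3] = 38,  x[4] = 32,  x[5] = 2,  x[6] = 20,  x[7] = 26.
Since x[7] = x[1] = 26, the sequence is eventually periodic: after a pre-period of length 1 it cycles with period 6.
For j ≥ 1, x[j] depends only on (j - 1) mod 6. (22 - 1) mod 6 = 3, so x[22] = x[4] = 32.

32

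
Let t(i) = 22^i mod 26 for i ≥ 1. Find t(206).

Computing terms: t(1) = 22; t(2) = 16; t(3) = 14; t(4) = 22.
The sequence repeats with period 3.
(206 - 1) mod 3 = 1, so t(206) = t(2) = 16.

16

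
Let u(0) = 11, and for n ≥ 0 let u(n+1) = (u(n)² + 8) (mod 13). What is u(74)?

9

Computing terms: u(0) = 11; u(1) = 12; u(2) = 9; u(3) = 11.
The sequence repeats with period 3.
So u(74) = u(0 + ((74-0) mod 3)) = u(2) = 9.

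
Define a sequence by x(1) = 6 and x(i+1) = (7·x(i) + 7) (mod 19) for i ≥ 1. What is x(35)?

11

We have x(1) = 6, x(2) = 11, x(3) = 8, x(4) = 6.
Since x(4) = x(1) = 6, the sequence is periodic with period 3.
So x(35) = x(1 + ((35-1) mod 3)) = x(2) = 11.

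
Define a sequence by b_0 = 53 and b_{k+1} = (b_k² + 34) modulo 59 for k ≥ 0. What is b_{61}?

Listing terms: b_0 = 53, b_1 = 11, b_2 = 37, b_3 = 46, b_4 = 26, b_5 = 2, b_6 = 38, b_7 = 3, b_8 = 43, b_9 = 54, b_{10} = 0, b_{11} = 34, b_{12} = 10, b_{13} = 16, b_{14} = 54.
Since b_{14} = b_9 = 54, the sequence is eventually periodic: after a pre-period of length 9 it cycles with period 5.
For k ≥ 9, b_k depends only on (k - 9) mod 5. (61 - 9) mod 5 = 2, so b_{61} = b_{11} = 34.

34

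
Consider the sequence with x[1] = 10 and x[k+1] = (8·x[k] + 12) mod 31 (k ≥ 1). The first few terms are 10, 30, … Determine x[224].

We have x[1] = 10, x[2] = 30, x[3] = 4, x[4] = 13, x[5] = 23, x[6] = 10.
The sequence repeats with period 5.
(224 - 1) mod 5 = 3, so x[224] = x[4] = 13.

13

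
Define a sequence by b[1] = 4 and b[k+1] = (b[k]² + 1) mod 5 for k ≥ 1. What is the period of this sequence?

3

We have b[1] = 4,  b[2] = 2,  b[3] = 0,  b[4] = 1,  b[5] = 2.
Since b[5] = b[2] = 2, the sequence is eventually periodic: after a pre-period of length 1 it cycles with period 3.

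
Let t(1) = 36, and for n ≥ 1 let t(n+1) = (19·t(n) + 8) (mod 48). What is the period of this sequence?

Listing terms: t(1) = 36, t(2) = 20, t(3) = 4, t(4) = 36.
The sequence repeats with period 3.

3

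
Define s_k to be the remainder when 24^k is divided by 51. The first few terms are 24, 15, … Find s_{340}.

Listing terms: s_1 = 24,  s_2 = 15,  s_3 = 3,  s_4 = 21,  s_5 = 45,  s_6 = 9,  s_7 = 12,  s_8 = 33,  s_9 = 27,  s_{10} = 36,  s_{11} = 48,  s_{12} = 30,  s_{13} = 6,  s_{14} = 42,  s_{15} = 39,  s_{16} = 18,  s_{17} = 24.
The sequence repeats with period 16.
(340 - 1) mod 16 = 3, so s_{340} = s_4 = 21.

21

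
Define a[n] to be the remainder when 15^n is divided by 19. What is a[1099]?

15

We have a[1] = 15; a[2] = 16; a[3] = 12; a[4] = 9; a[5] = 2; a[6] = 11; a[7] = 13; a[8] = 5; a[9] = 18; a[10] = 4; a[11] = 3; a[12] = 7; a[13] = 10; a[14] = 17; a[15] = 8; a[16] = 6; a[17] = 14; a[18] = 1; a[19] = 15.
The sequence repeats with period 18.
So a[1099] = a[1 + ((1099-1) mod 18)] = a[1] = 15.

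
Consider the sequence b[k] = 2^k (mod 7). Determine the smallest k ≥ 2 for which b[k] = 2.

Listing terms: b[1] = 2; b[2] = 4; b[3] = 1; b[4] = 2.
The sequence repeats with period 3.
The value 2 next appears (with k ≥ 2) at b[4].

4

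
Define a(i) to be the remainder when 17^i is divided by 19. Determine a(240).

7

We have a(1) = 17,  a(2) = 4,  a(3) = 11,  a(4) = 16,  a(5) = 6,  a(6) = 7,  a(7) = 5,  a(8) = 9,  a(9) = 1,  a(10) = 17.
The sequence repeats with period 9.
(240 - 1) mod 9 = 5, so a(240) = a(6) = 7.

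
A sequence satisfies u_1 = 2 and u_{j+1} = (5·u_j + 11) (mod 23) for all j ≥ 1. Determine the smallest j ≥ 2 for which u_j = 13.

15

u_1 = 2, u_2 = 21, u_3 = 1, u_4 = 16, u_5 = 22, u_6 = 6, u_7 = 18, u_8 = 9, u_9 = 10, u_{10} = 15, u_{11} = 17, u_{12} = 4, u_{13} = 8, u_{14} = 5, u_{15} = 13, u_{16} = 7, u_{17} = 0, u_{18} = 11, u_{19} = 20, u_{20} = 19, u_{21} = 14, u_{22} = 12, u_{23} = 2.
Since u_{23} = u_1 = 2, the sequence is periodic with period 22.
The value 13 first appears (with j ≥ 2) at u_{15}.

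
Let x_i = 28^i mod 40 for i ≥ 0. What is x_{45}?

x_0 = 1,  x_1 = 28,  x_2 = 24,  x_3 = 32,  x_4 = 16,  x_5 = 8,  x_6 = 24.
Since x_6 = x_2 = 24, the sequence is eventually periodic: after a pre-period of length 2 it cycles with period 4.
For i ≥ 2, x_i depends only on (i - 2) mod 4. (45 - 2) mod 4 = 3, so x_{45} = x_5 = 8.

8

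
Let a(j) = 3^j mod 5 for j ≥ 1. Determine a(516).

Computing terms: a(1) = 3; a(2) = 4; a(3) = 2; a(4) = 1; a(5) = 3.
The sequence repeats with period 4.
So a(516) = a(1 + ((516-1) mod 4)) = a(4) = 1.

1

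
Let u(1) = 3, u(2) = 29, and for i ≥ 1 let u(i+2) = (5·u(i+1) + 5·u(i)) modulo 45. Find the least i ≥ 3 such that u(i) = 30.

u(1) = 3; u(2) = 29; u(3) = 25; u(4) = 0; u(5) = 35; u(6) = 40; u(7) = 15; u(8) = 5; u(9) = 10; u(10) = 30; u(11) = 20; u(12) = 25; u(13) = 0.
Since (u(12), u(13)) = (u(3), u(4)) = (25, 0) (two consecutive terms determine the rest), the sequence is eventually periodic: after a pre-period of length 2 it cycles with period 9.
The value 30 first appears (with i ≥ 3) at u(10).

10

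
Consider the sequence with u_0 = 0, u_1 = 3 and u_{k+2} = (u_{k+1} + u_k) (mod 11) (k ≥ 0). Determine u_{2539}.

3

We have u_0 = 0; u_1 = 3; u_2 = 3; u_3 = 6; u_4 = 9; u_5 = 4; u_6 = 2; u_7 = 6; u_8 = 8; u_9 = 3; u_{10} = 0; u_{11} = 3.
The sequence repeats with period 10.
So u_{2539} = u_{0 + ((2539-0) mod 10)} = u_9 = 3.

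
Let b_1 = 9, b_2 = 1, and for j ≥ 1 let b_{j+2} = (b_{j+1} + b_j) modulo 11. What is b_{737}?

9

b_1 = 9, b_2 = 1, b_3 = 10, b_4 = 0, b_5 = 10, b_6 = 10, b_7 = 9, b_8 = 8, b_9 = 6, b_{10} = 3, b_{11} = 9, b_{12} = 1.
The sequence repeats with period 10.
(737 - 1) mod 10 = 6, so b_{737} = b_7 = 9.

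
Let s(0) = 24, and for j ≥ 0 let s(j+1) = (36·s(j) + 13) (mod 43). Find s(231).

24

Listing terms: s(0) = 24,  s(1) = 17,  s(2) = 23,  s(3) = 24.
The sequence repeats with period 3.
So s(231) = s(0 + ((231-0) mod 3)) = s(0) = 24.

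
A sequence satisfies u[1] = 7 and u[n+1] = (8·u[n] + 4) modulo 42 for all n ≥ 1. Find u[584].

u[1] = 7,  u[2] = 18,  u[3] = 22,  u[4] = 12,  u[5] = 16,  u[6] = 6,  u[7] = 10,  u[8] = 0,  u[9] = 4,  u[10] = 36,  u[11] = 40,  u[12] = 30,  u[13] = 34,  u[14] = 24,  u[15] = 28,  u[16] = 18.
Since u[16] = u[2] = 18, the sequence is eventually periodic: after a pre-period of length 1 it cycles with period 14.
For n ≥ 2, u[n] depends only on (n - 2) mod 14. (584 - 2) mod 14 = 8, so u[584] = u[10] = 36.

36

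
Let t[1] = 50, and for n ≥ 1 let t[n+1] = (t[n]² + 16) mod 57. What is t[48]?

Computing terms: t[1] = 50,  t[2] = 8,  t[3] = 23,  t[4] = 32,  t[5] = 14,  t[6] = 41,  t[7] = 44,  t[8] = 14.
Since t[8] = t[5] = 14, the sequence is eventually periodic: after a pre-period of length 4 it cycles with period 3.
For n ≥ 5, t[n] depends only on (n - 5) mod 3. (48 - 5) mod 3 = 1, so t[48] = t[6] = 41.

41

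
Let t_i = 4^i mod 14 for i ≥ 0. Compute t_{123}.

Computing terms: t_0 = 1,  t_1 = 4,  t_2 = 2,  t_3 = 8,  t_4 = 4.
Since t_4 = t_1 = 4, the sequence is eventually periodic: after a pre-period of length 1 it cycles with period 3.
For i ≥ 1, t_i depends only on (i - 1) mod 3. (123 - 1) mod 3 = 2, so t_{123} = t_3 = 8.

8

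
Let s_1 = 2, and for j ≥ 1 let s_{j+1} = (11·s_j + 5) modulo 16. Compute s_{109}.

10

Listing terms: s_1 = 2, s_2 = 11, s_3 = 14, s_4 = 15, s_5 = 10, s_6 = 3, s_7 = 6, s_8 = 7, s_9 = 2.
The sequence repeats with period 8.
So s_{109} = s_{1 + ((109-1) mod 8)} = s_5 = 10.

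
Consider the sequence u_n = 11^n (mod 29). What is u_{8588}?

20

Computing terms: u_1 = 11,  u_2 = 5,  u_3 = 26,  u_4 = 25,  u_5 = 14,  u_6 = 9,  u_7 = 12,  u_8 = 16,  u_9 = 2,  u_{10} = 22,  u_{11} = 10,  u_{12} = 23,  u_{13} = 21,  u_{14} = 28,  u_{15} = 18,  u_{16} = 24,  u_{17} = 3,  u_{18} = 4,  u_{19} = 15,  u_{20} = 20,  u_{21} = 17,  u_{22} = 13,  u_{23} = 27,  u_{24} = 7,  u_{25} = 19,  u_{26} = 6,  u_{27} = 8,  u_{28} = 1,  u_{29} = 11.
Since u_{29} = u_1 = 11, the sequence is periodic with period 28.
(8588 - 1) mod 28 = 19, so u_{8588} = u_{20} = 20.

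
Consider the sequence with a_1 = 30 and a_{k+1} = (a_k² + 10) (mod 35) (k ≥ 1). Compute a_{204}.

a_1 = 30, a_2 = 0, a_3 = 10, a_4 = 5, a_5 = 0.
Since a_5 = a_2 = 0, the sequence is eventually periodic: after a pre-period of length 1 it cycles with period 3.
For k ≥ 2, a_k depends only on (k - 2) mod 3. (204 - 2) mod 3 = 1, so a_{204} = a_3 = 10.

10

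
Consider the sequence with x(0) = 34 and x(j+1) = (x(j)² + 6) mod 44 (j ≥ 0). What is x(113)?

Computing terms: x(0) = 34,  x(1) = 18,  x(2) = 22,  x(3) = 6,  x(4) = 42,  x(5) = 10,  x(6) = 18.
Since x(6) = x(1) = 18, the sequence is eventually periodic: after a pre-period of length 1 it cycles with period 5.
For j ≥ 1, x(j) depends only on (j - 1) mod 5. (113 - 1) mod 5 = 2, so x(113) = x(3) = 6.

6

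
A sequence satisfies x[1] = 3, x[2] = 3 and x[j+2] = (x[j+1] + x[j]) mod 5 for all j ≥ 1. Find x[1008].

Computing terms: x[1] = 3,  x[2] = 3,  x[3] = 1,  x[4] = 4,  x[5] = 0,  x[6] = 4,  x[7] = 4,  x[8] = 3,  x[9] = 2,  x[10] = 0,  x[11] = 2,  x[12] = 2,  x[13] = 4,  x[14] = 1,  x[15] = 0,  x[16] = 1,  x[17] = 1,  x[18] = 2,  x[19] = 3,  x[20] = 0,  x[21] = 3,  x[22] = 3.
The sequence repeats with period 20.
(1008 - 1) mod 20 = 7, so x[1008] = x[8] = 3.

3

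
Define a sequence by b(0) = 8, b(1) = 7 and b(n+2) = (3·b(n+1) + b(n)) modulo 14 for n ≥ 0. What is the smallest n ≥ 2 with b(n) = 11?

We have b(0) = 8,  b(1) = 7,  b(2) = 1,  b(3) = 10,  b(4) = 3,  b(5) = 5,  b(6) = 4,  b(7) = 3,  b(8) = 13,  b(9) = 0,  b(10) = 13,  b(11) = 11,  b(12) = 4,  b(13) = 9,  b(14) = 3,  b(15) = 4,  b(16) = 1,  b(17) = 7,  b(18) = 8,  b(19) = 3,  b(20) = 3,  b(21) = 12,  b(22) = 11,  b(23) = 3,  b(24) = 6,  b(25) = 7,  b(26) = 13,  b(27) = 4,  b(28) = 11,  b(29) = 9,  b(30) = 10,  b(31) = 11,  b(32) = 1,  b(33) = 0,  b(34) = 1,  b(35) = 3,  b(36) = 10,  b(37) = 5,  b(38) = 11,  b(39) = 10,  b(40) = 13,  b(41) = 7,  b(42) = 6,  b(43) = 11,  b(44) = 11,  b(45) = 2,  b(46) = 3,  b(47) = 11,  b(48) = 8,  b(49) = 7.
Since (b(48), b(49)) = (b(0), b(1)) = (8, 7) (two consecutive terms determine the rest), the sequence is periodic with period 48.
The value 11 first appears (with n ≥ 2) at b(11).

11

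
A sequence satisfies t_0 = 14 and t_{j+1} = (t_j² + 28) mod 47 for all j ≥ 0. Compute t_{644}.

t_0 = 14,  t_1 = 36,  t_2 = 8,  t_3 = 45,  t_4 = 32,  t_5 = 18,  t_6 = 23,  t_7 = 40,  t_8 = 30,  t_9 = 35,  t_{10} = 31,  t_{11} = 2,  t_{12} = 32.
Since t_{12} = t_4 = 32, the sequence is eventually periodic: after a pre-period of length 4 it cycles with period 8.
For j ≥ 4, t_j depends only on (j - 4) mod 8. (644 - 4) mod 8 = 0, so t_{644} = t_4 = 32.

32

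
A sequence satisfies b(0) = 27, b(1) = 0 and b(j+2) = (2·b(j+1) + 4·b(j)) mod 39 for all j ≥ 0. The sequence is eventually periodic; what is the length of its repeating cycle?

Listing terms: b(0) = 27; b(1) = 0; b(2) = 30; b(3) = 21; b(4) = 6; b(5) = 18; b(6) = 21; b(7) = 36; b(8) = 0; b(9) = 27; b(10) = 15; b(11) = 21; b(12) = 24; b(13) = 15; b(14) = 9; b(15) = 0; b(16) = 36; b(17) = 33; b(18) = 15; b(19) = 6; b(20) = 33; b(21) = 12; b(22) = 0; b(23) = 9; b(24) = 18; b(25) = 33; b(26) = 21; b(27) = 18; b(28) = 3; b(29) = 0; b(30) = 12; b(31) = 24; b(32) = 18; b(33) = 15; b(34) = 24; b(35) = 30; b(36) = 0; b(37) = 3; b(38) = 6; b(39) = 24; b(40) = 33; b(41) = 6; b(42) = 27; b(43) = 0.
Since (b(42), b(43)) = (b(0), b(1)) = (27, 0) (two consecutive terms determine the rest), the sequence is periodic with period 42.

42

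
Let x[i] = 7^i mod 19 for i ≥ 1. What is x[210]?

Computing terms: x[1] = 7,  x[2] = 11,  x[3] = 1,  x[4] = 7.
Since x[4] = x[1] = 7, the sequence is periodic with period 3.
So x[210] = x[1 + ((210-1) mod 3)] = x[3] = 1.

1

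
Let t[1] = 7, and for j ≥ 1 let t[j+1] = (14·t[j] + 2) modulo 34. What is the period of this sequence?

16

t[1] = 7,  t[2] = 32,  t[3] = 8,  t[4] = 12,  t[5] = 0,  t[6] = 2,  t[7] = 30,  t[8] = 14,  t[9] = 28,  t[10] = 20,  t[11] = 10,  t[12] = 6,  t[13] = 18,  t[14] = 16,  t[15] = 22,  t[16] = 4,  t[17] = 24,  t[18] = 32.
Since t[18] = t[2] = 32, the sequence is eventually periodic: after a pre-period of length 1 it cycles with period 16.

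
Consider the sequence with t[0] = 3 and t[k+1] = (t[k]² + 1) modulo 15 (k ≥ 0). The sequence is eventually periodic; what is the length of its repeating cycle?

Listing terms: t[0] = 3; t[1] = 10; t[2] = 11; t[3] = 2; t[4] = 5; t[5] = 11.
Since t[5] = t[2] = 11, the sequence is eventually periodic: after a pre-period of length 2 it cycles with period 3.

3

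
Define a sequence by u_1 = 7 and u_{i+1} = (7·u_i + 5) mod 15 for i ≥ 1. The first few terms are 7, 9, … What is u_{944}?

6

Computing terms: u_1 = 7,  u_2 = 9,  u_3 = 8,  u_4 = 1,  u_5 = 12,  u_6 = 14,  u_7 = 13,  u_8 = 6,  u_9 = 2,  u_{10} = 4,  u_{11} = 3,  u_{12} = 11,  u_{13} = 7.
Since u_{13} = u_1 = 7, the sequence is periodic with period 12.
So u_{944} = u_{1 + ((944-1) mod 12)} = u_8 = 6.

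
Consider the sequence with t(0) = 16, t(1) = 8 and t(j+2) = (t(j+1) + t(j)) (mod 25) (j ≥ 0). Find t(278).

t(0) = 16, t(1) = 8, t(2) = 24, t(3) = 7, t(4) = 6, t(5) = 13, t(6) = 19, t(7) = 7, t(8) = 1, t(9) = 8, t(10) = 9, t(11) = 17, t(12) = 1, t(13) = 18, t(14) = 19, t(15) = 12, t(16) = 6, t(17) = 18, t(18) = 24, t(19) = 17, t(20) = 16, t(21) = 8.
The sequence repeats with period 20.
(278 - 0) mod 20 = 18, so t(278) = t(18) = 24.

24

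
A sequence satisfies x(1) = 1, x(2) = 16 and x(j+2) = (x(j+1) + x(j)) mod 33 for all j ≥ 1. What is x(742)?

Listing terms: x(1) = 1,  x(2) = 16,  x(3) = 17,  x(4) = 0,  x(5) = 17,  x(6) = 17,  x(7) = 1,  x(8) = 18,  x(9) = 19,  x(10) = 4,  x(11) = 23,  x(12) = 27,  x(13) = 17,  x(14) = 11,  x(15) = 28,  x(16) = 6,  x(17) = 1,  x(18) = 7,  x(19) = 8,  x(20) = 15,  x(21) = 23,  x(22) = 5,  x(23) = 28,  x(24) = 0,  x(25) = 28,  x(26) = 28,  x(27) = 23,  x(28) = 18,  x(29) = 8,  x(30) = 26,  x(31) = 1,  x(32) = 27,  x(33) = 28,  x(34) = 22,  x(35) = 17,  x(36) = 6,  x(37) = 23,  x(38) = 29,  x(39) = 19,  x(40) = 15,  x(41) = 1,  x(42) = 16.
The sequence repeats with period 40.
So x(742) = x(1 + ((742-1) mod 40)) = x(22) = 5.

5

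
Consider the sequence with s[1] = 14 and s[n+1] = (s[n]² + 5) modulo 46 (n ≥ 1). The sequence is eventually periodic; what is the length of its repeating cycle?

Computing terms: s[1] = 14; s[2] = 17; s[3] = 18; s[4] = 7; s[5] = 8; s[6] = 23; s[7] = 28; s[8] = 7.
Since s[8] = s[4] = 7, the sequence is eventually periodic: after a pre-period of length 3 it cycles with period 4.

4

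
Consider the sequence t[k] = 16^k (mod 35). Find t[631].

We have t[1] = 16; t[2] = 11; t[3] = 1; t[4] = 16.
The sequence repeats with period 3.
So t[631] = t[1 + ((631-1) mod 3)] = t[1] = 16.

16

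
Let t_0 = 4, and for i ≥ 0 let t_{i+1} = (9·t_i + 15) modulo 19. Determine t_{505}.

13

Computing terms: t_0 = 4, t_1 = 13, t_2 = 18, t_3 = 6, t_4 = 12, t_5 = 9, t_6 = 1, t_7 = 5, t_8 = 3, t_9 = 4.
The sequence repeats with period 9.
(505 - 0) mod 9 = 1, so t_{505} = t_1 = 13.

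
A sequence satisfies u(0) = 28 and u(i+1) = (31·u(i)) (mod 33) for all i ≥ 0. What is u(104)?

Computing terms: u(0) = 28; u(1) = 10; u(2) = 13; u(3) = 7; u(4) = 19; u(5) = 28.
The sequence repeats with period 5.
(104 - 0) mod 5 = 4, so u(104) = u(4) = 19.

19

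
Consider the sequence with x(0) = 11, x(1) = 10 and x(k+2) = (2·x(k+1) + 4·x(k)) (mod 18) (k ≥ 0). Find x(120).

2

Listing terms: x(0) = 11, x(1) = 10, x(2) = 10, x(3) = 6, x(4) = 16, x(5) = 2, x(6) = 14, x(7) = 0, x(8) = 2, x(9) = 4, x(10) = 16, x(11) = 12, x(12) = 16, x(13) = 8, x(14) = 8, x(15) = 12, x(16) = 2, x(17) = 16, x(18) = 4, x(19) = 0, x(20) = 16, x(21) = 14, x(22) = 2, x(23) = 6, x(24) = 2, x(25) = 10, x(26) = 10.
Since (x(25), x(26)) = (x(1), x(2)) = (10, 10) (two consecutive terms determine the rest), the sequence is eventually periodic: after a pre-period of length 1 it cycles with period 24.
For k ≥ 1, x(k) depends only on (k - 1) mod 24. (120 - 1) mod 24 = 23, so x(120) = x(24) = 2.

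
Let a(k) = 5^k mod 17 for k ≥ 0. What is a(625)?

Computing terms: a(0) = 1; a(1) = 5; a(2) = 8; a(3) = 6; a(4) = 13; a(5) = 14; a(6) = 2; a(7) = 10; a(8) = 16; a(9) = 12; a(10) = 9; a(11) = 11; a(12) = 4; a(13) = 3; a(14) = 15; a(15) = 7; a(16) = 1.
Since a(16) = a(0) = 1, the sequence is periodic with period 16.
(625 - 0) mod 16 = 1, so a(625) = a(1) = 5.

5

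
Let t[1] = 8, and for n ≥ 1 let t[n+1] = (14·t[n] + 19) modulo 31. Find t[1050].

t[1] = 8; t[2] = 7; t[3] = 24; t[4] = 14; t[5] = 29; t[6] = 22; t[7] = 17; t[8] = 9; t[9] = 21; t[10] = 3; t[11] = 30; t[12] = 5; t[13] = 27; t[14] = 25; t[15] = 28; t[16] = 8.
The sequence repeats with period 15.
So t[1050] = t[1 + ((1050-1) mod 15)] = t[15] = 28.

28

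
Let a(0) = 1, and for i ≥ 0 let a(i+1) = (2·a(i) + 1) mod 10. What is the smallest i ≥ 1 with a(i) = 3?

1

Computing terms: a(0) = 1; a(1) = 3; a(2) = 7; a(3) = 5; a(4) = 1.
Since a(4) = a(0) = 1, the sequence is periodic with period 4.
The value 3 first appears (with i ≥ 1) at a(1).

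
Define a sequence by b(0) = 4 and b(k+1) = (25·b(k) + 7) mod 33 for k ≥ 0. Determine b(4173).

Listing terms: b(0) = 4,  b(1) = 8,  b(2) = 9,  b(3) = 1,  b(4) = 32,  b(5) = 15,  b(6) = 19,  b(7) = 20,  b(8) = 12,  b(9) = 10,  b(10) = 26,  b(11) = 30,  b(12) = 31,  b(13) = 23,  b(14) = 21,  b(15) = 4.
The sequence repeats with period 15.
(4173 - 0) mod 15 = 3, so b(4173) = b(3) = 1.

1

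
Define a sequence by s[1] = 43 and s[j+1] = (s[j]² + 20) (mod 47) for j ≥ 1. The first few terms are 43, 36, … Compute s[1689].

21

Computing terms: s[1] = 43, s[2] = 36, s[3] = 0, s[4] = 20, s[5] = 44, s[6] = 29, s[7] = 15, s[8] = 10, s[9] = 26, s[10] = 38, s[11] = 7, s[12] = 22, s[13] = 34, s[14] = 1, s[15] = 21, s[16] = 38.
Since s[16] = s[10] = 38, the sequence is eventually periodic: after a pre-period of length 9 it cycles with period 6.
For j ≥ 10, s[j] depends only on (j - 10) mod 6. (1689 - 10) mod 6 = 5, so s[1689] = s[15] = 21.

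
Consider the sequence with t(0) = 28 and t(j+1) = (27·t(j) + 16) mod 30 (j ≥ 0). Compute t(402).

t(0) = 28,  t(1) = 22,  t(2) = 10,  t(3) = 16,  t(4) = 28.
The sequence repeats with period 4.
So t(402) = t(0 + ((402-0) mod 4)) = t(2) = 10.

10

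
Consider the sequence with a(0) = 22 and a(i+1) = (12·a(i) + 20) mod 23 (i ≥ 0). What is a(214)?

15

Listing terms: a(0) = 22; a(1) = 8; a(2) = 1; a(3) = 9; a(4) = 13; a(5) = 15; a(6) = 16; a(7) = 5; a(8) = 11; a(9) = 14; a(10) = 4; a(11) = 22.
The sequence repeats with period 11.
(214 - 0) mod 11 = 5, so a(214) = a(5) = 15.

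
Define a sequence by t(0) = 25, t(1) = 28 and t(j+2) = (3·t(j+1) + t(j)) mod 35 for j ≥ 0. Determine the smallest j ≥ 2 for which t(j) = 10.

t(0) = 25,  t(1) = 28,  t(2) = 4,  t(3) = 5,  t(4) = 19,  t(5) = 27,  t(6) = 30,  t(7) = 12,  t(8) = 31,  t(9) = 0,  t(10) = 31,  t(11) = 23,  t(12) = 30,  t(13) = 8,  t(14) = 19,  t(15) = 30,  t(16) = 4,  t(17) = 7,  t(18) = 25,  t(19) = 12,  t(20) = 26,  t(21) = 20,  t(22) = 16,  t(23) = 33,  t(24) = 10,  t(25) = 28,  t(26) = 24,  t(27) = 30,  t(28) = 9,  t(29) = 22,  t(30) = 5,  t(31) = 2,  t(32) = 11,  t(33) = 0,  t(34) = 11,  t(35) = 33,  t(36) = 5,  t(37) = 13,  t(38) = 9,  t(39) = 5,  t(40) = 24,  t(41) = 7,  t(42) = 10,  t(43) = 2,  t(44) = 16,  t(45) = 15,  t(46) = 26,  t(47) = 23,  t(48) = 25,  t(49) = 28.
The sequence repeats with period 48.
The value 10 first appears (with j ≥ 2) at t(24).

24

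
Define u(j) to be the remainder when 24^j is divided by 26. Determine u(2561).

We have u(0) = 1,  u(1) = 24,  u(2) = 4,  u(3) = 18,  u(4) = 16,  u(5) = 20,  u(6) = 12,  u(7) = 2,  u(8) = 22,  u(9) = 8,  u(10) = 10,  u(11) = 6,  u(12) = 14,  u(13) = 24.
Since u(13) = u(1) = 24, the sequence is eventually periodic: after a pre-period of length 1 it cycles with period 12.
For j ≥ 1, u(j) depends only on (j - 1) mod 12. (2561 - 1) mod 12 = 4, so u(2561) = u(5) = 20.

20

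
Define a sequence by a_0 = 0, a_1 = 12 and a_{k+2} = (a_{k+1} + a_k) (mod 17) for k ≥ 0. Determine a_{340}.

Listing terms: a_0 = 0,  a_1 = 12,  a_2 = 12,  a_3 = 7,  a_4 = 2,  a_5 = 9,  a_6 = 11,  a_7 = 3,  a_8 = 14,  a_9 = 0,  a_{10} = 14,  a_{11} = 14,  a_{12} = 11,  a_{13} = 8,  a_{14} = 2,  a_{15} = 10,  a_{16} = 12,  a_{17} = 5,  a_{18} = 0,  a_{19} = 5,  a_{20} = 5,  a_{21} = 10,  a_{22} = 15,  a_{23} = 8,  a_{24} = 6,  a_{25} = 14,  a_{26} = 3,  a_{27} = 0,  a_{28} = 3,  a_{29} = 3,  a_{30} = 6,  a_{31} = 9,  a_{32} = 15,  a_{33} = 7,  a_{34} = 5,  a_{35} = 12,  a_{36} = 0,  a_{37} = 12.
The sequence repeats with period 36.
So a_{340} = a_{0 + ((340-0) mod 36)} = a_{16} = 12.

12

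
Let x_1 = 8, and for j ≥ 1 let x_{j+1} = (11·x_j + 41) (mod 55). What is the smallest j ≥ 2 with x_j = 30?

3

Computing terms: x_1 = 8,  x_2 = 19,  x_3 = 30,  x_4 = 41,  x_5 = 52,  x_6 = 8.
The sequence repeats with period 5.
The value 30 first appears (with j ≥ 2) at x_3.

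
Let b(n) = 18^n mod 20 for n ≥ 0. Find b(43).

Listing terms: b(0) = 1,  b(1) = 18,  b(2) = 4,  b(3) = 12,  b(4) = 16,  b(5) = 8,  b(6) = 4.
Since b(6) = b(2) = 4, the sequence is eventually periodic: after a pre-period of length 2 it cycles with period 4.
For n ≥ 2, b(n) depends only on (n - 2) mod 4. (43 - 2) mod 4 = 1, so b(43) = b(3) = 12.

12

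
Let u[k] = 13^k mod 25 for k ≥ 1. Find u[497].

Listing terms: u[1] = 13, u[2] = 19, u[3] = 22, u[4] = 11, u[5] = 18, u[6] = 9, u[7] = 17, u[8] = 21, u[9] = 23, u[10] = 24, u[11] = 12, u[12] = 6, u[13] = 3, u[14] = 14, u[15] = 7, u[16] = 16, u[17] = 8, u[18] = 4, u[19] = 2, u[20] = 1, u[21] = 13.
The sequence repeats with period 20.
So u[497] = u[1 + ((497-1) mod 20)] = u[17] = 8.

8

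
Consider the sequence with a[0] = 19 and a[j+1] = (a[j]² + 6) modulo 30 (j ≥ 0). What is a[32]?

25

a[0] = 19,  a[1] = 7,  a[2] = 25,  a[3] = 1,  a[4] = 7.
Since a[4] = a[1] = 7, the sequence is eventually periodic: after a pre-period of length 1 it cycles with period 3.
For j ≥ 1, a[j] depends only on (j - 1) mod 3. (32 - 1) mod 3 = 1, so a[32] = a[2] = 25.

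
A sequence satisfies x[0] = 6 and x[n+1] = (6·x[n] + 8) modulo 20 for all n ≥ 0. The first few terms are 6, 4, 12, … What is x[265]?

16

We have x[0] = 6,  x[1] = 4,  x[2] = 12,  x[3] = 0,  x[4] = 8,  x[5] = 16,  x[6] = 4.
Since x[6] = x[1] = 4, the sequence is eventually periodic: after a pre-period of length 1 it cycles with period 5.
For n ≥ 1, x[n] depends only on (n - 1) mod 5. (265 - 1) mod 5 = 4, so x[265] = x[5] = 16.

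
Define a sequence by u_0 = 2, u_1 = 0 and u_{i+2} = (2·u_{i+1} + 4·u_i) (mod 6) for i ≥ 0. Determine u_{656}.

Computing terms: u_0 = 2,  u_1 = 0,  u_2 = 2,  u_3 = 4,  u_4 = 4,  u_5 = 0,  u_6 = 4,  u_7 = 2,  u_8 = 2,  u_9 = 0.
The sequence repeats with period 8.
(656 - 0) mod 8 = 0, so u_{656} = u_0 = 2.

2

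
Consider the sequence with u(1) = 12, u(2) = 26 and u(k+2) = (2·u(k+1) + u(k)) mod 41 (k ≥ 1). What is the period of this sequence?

u(1) = 12; u(2) = 26; u(3) = 23; u(4) = 31; u(5) = 3; u(6) = 37; u(7) = 36; u(8) = 27; u(9) = 8; u(10) = 2; u(11) = 12; u(12) = 26.
The sequence repeats with period 10.

10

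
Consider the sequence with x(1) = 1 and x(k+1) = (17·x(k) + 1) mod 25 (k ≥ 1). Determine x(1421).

1

Listing terms: x(1) = 1, x(2) = 18, x(3) = 7, x(4) = 20, x(5) = 16, x(6) = 23, x(7) = 17, x(8) = 15, x(9) = 6, x(10) = 3, x(11) = 2, x(12) = 10, x(13) = 21, x(14) = 8, x(15) = 12, x(16) = 5, x(17) = 11, x(18) = 13, x(19) = 22, x(20) = 0, x(21) = 1.
Since x(21) = x(1) = 1, the sequence is periodic with period 20.
(1421 - 1) mod 20 = 0, so x(1421) = x(1) = 1.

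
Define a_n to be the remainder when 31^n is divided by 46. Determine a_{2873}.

41

We have a_0 = 1,  a_1 = 31,  a_2 = 41,  a_3 = 29,  a_4 = 25,  a_5 = 39,  a_6 = 13,  a_7 = 35,  a_8 = 27,  a_9 = 9,  a_{10} = 3,  a_{11} = 1.
Since a_{11} = a_0 = 1, the sequence is periodic with period 11.
(2873 - 0) mod 11 = 2, so a_{2873} = a_2 = 41.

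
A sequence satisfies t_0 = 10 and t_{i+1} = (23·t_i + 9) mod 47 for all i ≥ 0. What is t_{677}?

44

Computing terms: t_0 = 10,  t_1 = 4,  t_2 = 7,  t_3 = 29,  t_4 = 18,  t_5 = 0,  t_6 = 9,  t_7 = 28,  t_8 = 42,  t_9 = 35,  t_{10} = 15,  t_{11} = 25,  t_{12} = 20,  t_{13} = 46,  t_{14} = 33,  t_{15} = 16,  t_{16} = 1,  t_{17} = 32,  t_{18} = 40,  t_{19} = 36,  t_{20} = 38,  t_{21} = 37,  t_{22} = 14,  t_{23} = 2,  t_{24} = 8,  t_{25} = 5,  t_{26} = 30,  t_{27} = 41,  t_{28} = 12,  t_{29} = 3,  t_{30} = 31,  t_{31} = 17,  t_{32} = 24,  t_{33} = 44,  t_{34} = 34,  t_{35} = 39,  t_{36} = 13,  t_{37} = 26,  t_{38} = 43,  t_{39} = 11,  t_{40} = 27,  t_{41} = 19,  t_{42} = 23,  t_{43} = 21,  t_{44} = 22,  t_{45} = 45,  t_{46} = 10.
The sequence repeats with period 46.
(677 - 0) mod 46 = 33, so t_{677} = t_{33} = 44.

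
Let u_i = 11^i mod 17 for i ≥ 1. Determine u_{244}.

4

u_1 = 11,  u_2 = 2,  u_3 = 5,  u_4 = 4,  u_5 = 10,  u_6 = 8,  u_7 = 3,  u_8 = 16,  u_9 = 6,  u_{10} = 15,  u_{11} = 12,  u_{12} = 13,  u_{13} = 7,  u_{14} = 9,  u_{15} = 14,  u_{16} = 1,  u_{17} = 11.
The sequence repeats with period 16.
(244 - 1) mod 16 = 3, so u_{244} = u_4 = 4.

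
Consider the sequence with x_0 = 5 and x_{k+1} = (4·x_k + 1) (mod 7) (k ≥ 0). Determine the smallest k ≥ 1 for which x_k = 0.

1

Listing terms: x_0 = 5,  x_1 = 0,  x_2 = 1,  x_3 = 5.
Since x_3 = x_0 = 5, the sequence is periodic with period 3.
The value 0 first appears (with k ≥ 1) at x_1.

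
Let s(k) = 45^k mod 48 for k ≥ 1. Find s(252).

33

Computing terms: s(1) = 45, s(2) = 9, s(3) = 21, s(4) = 33, s(5) = 45.
The sequence repeats with period 4.
So s(252) = s(1 + ((252-1) mod 4)) = s(4) = 33.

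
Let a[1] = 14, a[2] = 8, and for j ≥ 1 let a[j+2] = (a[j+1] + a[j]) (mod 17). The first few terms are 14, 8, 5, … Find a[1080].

11

We have a[1] = 14,  a[2] = 8,  a[3] = 5,  a[4] = 13,  a[5] = 1,  a[6] = 14,  a[7] = 15,  a[8] = 12,  a[9] = 10,  a[10] = 5,  a[11] = 15,  a[12] = 3,  a[13] = 1,  a[14] = 4,  a[15] = 5,  a[16] = 9,  a[17] = 14,  a[18] = 6,  a[19] = 3,  a[20] = 9,  a[21] = 12,  a[22] = 4,  a[23] = 16,  a[24] = 3,  a[25] = 2,  a[26] = 5,  a[27] = 7,  a[28] = 12,  a[29] = 2,  a[30] = 14,  a[31] = 16,  a[32] = 13,  a[33] = 12,  a[34] = 8,  a[35] = 3,  a[36] = 11,  a[37] = 14,  a[38] = 8.
Since (a[37], a[38]) = (a[1], a[2]) = (14, 8) (two consecutive terms determine the rest), the sequence is periodic with period 36.
So a[1080] = a[1 + ((1080-1) mod 36)] = a[36] = 11.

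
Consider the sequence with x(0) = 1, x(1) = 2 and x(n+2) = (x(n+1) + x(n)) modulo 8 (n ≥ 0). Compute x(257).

We have x(0) = 1, x(1) = 2, x(2) = 3, x(3) = 5, x(4) = 0, x(5) = 5, x(6) = 5, x(7) = 2, x(8) = 7, x(9) = 1, x(10) = 0, x(11) = 1, x(12) = 1, x(13) = 2.
Since (x(12), x(13)) = (x(0), x(1)) = (1, 2) (two consecutive terms determine the rest), the sequence is periodic with period 12.
So x(257) = x(0 + ((257-0) mod 12)) = x(5) = 5.

5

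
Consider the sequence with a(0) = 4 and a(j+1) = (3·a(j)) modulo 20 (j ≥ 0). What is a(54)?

a(0) = 4, a(1) = 12, a(2) = 16, a(3) = 8, a(4) = 4.
The sequence repeats with period 4.
So a(54) = a(0 + ((54-0) mod 4)) = a(2) = 16.

16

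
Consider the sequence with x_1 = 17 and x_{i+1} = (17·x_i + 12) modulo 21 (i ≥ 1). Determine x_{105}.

We have x_1 = 17, x_2 = 7, x_3 = 5, x_4 = 13, x_5 = 2, x_6 = 4, x_7 = 17.
The sequence repeats with period 6.
(105 - 1) mod 6 = 2, so x_{105} = x_3 = 5.

5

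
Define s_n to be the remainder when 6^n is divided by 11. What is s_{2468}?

4

We have s_1 = 6; s_2 = 3; s_3 = 7; s_4 = 9; s_5 = 10; s_6 = 5; s_7 = 8; s_8 = 4; s_9 = 2; s_{10} = 1; s_{11} = 6.
The sequence repeats with period 10.
So s_{2468} = s_{1 + ((2468-1) mod 10)} = s_8 = 4.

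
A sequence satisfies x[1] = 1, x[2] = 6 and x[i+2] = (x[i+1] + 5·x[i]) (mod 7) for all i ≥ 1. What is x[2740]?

We have x[1] = 1, x[2] = 6, x[3] = 4, x[4] = 6, x[5] = 5, x[6] = 0, x[7] = 4, x[8] = 4, x[9] = 3, x[10] = 2, x[11] = 3, x[12] = 6, x[13] = 0, x[14] = 2, x[15] = 2, x[16] = 5, x[17] = 1, x[18] = 5, x[19] = 3, x[20] = 0, x[21] = 1, x[22] = 1, x[23] = 6.
The sequence repeats with period 21.
(2740 - 1) mod 21 = 9, so x[2740] = x[10] = 2.

2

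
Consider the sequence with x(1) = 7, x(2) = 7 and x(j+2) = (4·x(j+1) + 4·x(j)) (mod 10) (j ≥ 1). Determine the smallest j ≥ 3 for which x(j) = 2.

Listing terms: x(1) = 7,  x(2) = 7,  x(3) = 6,  x(4) = 2,  x(5) = 2,  x(6) = 6,  x(7) = 2.
Since (x(6), x(7)) = (x(3), x(4)) = (6, 2) (two consecutive terms determine the rest), the sequence is eventually periodic: after a pre-period of length 2 it cycles with period 3.
The value 2 first appears (with j ≥ 3) at x(4).

4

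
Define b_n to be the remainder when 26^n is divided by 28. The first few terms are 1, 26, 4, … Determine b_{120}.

8

Listing terms: b_0 = 1; b_1 = 26; b_2 = 4; b_3 = 20; b_4 = 16; b_5 = 24; b_6 = 8; b_7 = 12; b_8 = 4.
Since b_8 = b_2 = 4, the sequence is eventually periodic: after a pre-period of length 2 it cycles with period 6.
For n ≥ 2, b_n depends only on (n - 2) mod 6. (120 - 2) mod 6 = 4, so b_{120} = b_6 = 8.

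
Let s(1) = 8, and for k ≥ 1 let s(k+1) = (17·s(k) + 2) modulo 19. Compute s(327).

11

Listing terms: s(1) = 8, s(2) = 5, s(3) = 11, s(4) = 18, s(5) = 4, s(6) = 13, s(7) = 14, s(8) = 12, s(9) = 16, s(10) = 8.
Since s(10) = s(1) = 8, the sequence is periodic with period 9.
(327 - 1) mod 9 = 2, so s(327) = s(3) = 11.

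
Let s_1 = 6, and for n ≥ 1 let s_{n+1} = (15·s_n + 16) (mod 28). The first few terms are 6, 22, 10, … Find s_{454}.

2

s_1 = 6, s_2 = 22, s_3 = 10, s_4 = 26, s_5 = 14, s_6 = 2, s_7 = 18, s_8 = 6.
Since s_8 = s_1 = 6, the sequence is periodic with period 7.
So s_{454} = s_{1 + ((454-1) mod 7)} = s_6 = 2.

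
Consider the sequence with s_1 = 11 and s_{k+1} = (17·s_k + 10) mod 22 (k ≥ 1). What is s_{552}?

21

We have s_1 = 11; s_2 = 21; s_3 = 15; s_4 = 1; s_5 = 5; s_6 = 7; s_7 = 19; s_8 = 3; s_9 = 17; s_{10} = 13; s_{11} = 11.
The sequence repeats with period 10.
(552 - 1) mod 10 = 1, so s_{552} = s_2 = 21.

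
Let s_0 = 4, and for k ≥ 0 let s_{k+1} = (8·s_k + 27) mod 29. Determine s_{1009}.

Computing terms: s_0 = 4; s_1 = 1; s_2 = 6; s_3 = 17; s_4 = 18; s_5 = 26; s_6 = 3; s_7 = 22; s_8 = 0; s_9 = 27; s_{10} = 11; s_{11} = 28; s_{12} = 19; s_{13} = 5; s_{14} = 9; s_{15} = 12; s_{16} = 7; s_{17} = 25; s_{18} = 24; s_{19} = 16; s_{20} = 10; s_{21} = 20; s_{22} = 13; s_{23} = 15; s_{24} = 2; s_{25} = 14; s_{26} = 23; s_{27} = 8; s_{28} = 4.
Since s_{28} = s_0 = 4, the sequence is periodic with period 28.
(1009 - 0) mod 28 = 1, so s_{1009} = s_1 = 1.

1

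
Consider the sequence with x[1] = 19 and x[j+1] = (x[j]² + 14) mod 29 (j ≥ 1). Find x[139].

We have x[1] = 19; x[2] = 27; x[3] = 18; x[4] = 19.
Since x[4] = x[1] = 19, the sequence is periodic with period 3.
So x[139] = x[1 + ((139-1) mod 3)] = x[1] = 19.

19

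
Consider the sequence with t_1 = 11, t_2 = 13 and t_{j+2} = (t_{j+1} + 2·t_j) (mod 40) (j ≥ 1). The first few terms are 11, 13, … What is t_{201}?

11

Listing terms: t_1 = 11, t_2 = 13, t_3 = 35, t_4 = 21, t_5 = 11, t_6 = 13.
Since (t_5, t_6) = (t_1, t_2) = (11, 13) (two consecutive terms determine the rest), the sequence is periodic with period 4.
So t_{201} = t_{1 + ((201-1) mod 4)} = t_1 = 11.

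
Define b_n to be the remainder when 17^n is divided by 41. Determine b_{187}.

28

Computing terms: b_0 = 1; b_1 = 17; b_2 = 2; b_3 = 34; b_4 = 4; b_5 = 27; b_6 = 8; b_7 = 13; b_8 = 16; b_9 = 26; b_{10} = 32; b_{11} = 11; b_{12} = 23; b_{13} = 22; b_{14} = 5; b_{15} = 3; b_{16} = 10; b_{17} = 6; b_{18} = 20; b_{19} = 12; b_{20} = 40; b_{21} = 24; b_{22} = 39; b_{23} = 7; b_{24} = 37; b_{25} = 14; b_{26} = 33; b_{27} = 28; b_{28} = 25; b_{29} = 15; b_{30} = 9; b_{31} = 30; b_{32} = 18; b_{33} = 19; b_{34} = 36; b_{35} = 38; b_{36} = 31; b_{37} = 35; b_{38} = 21; b_{39} = 29; b_{40} = 1.
Since b_{40} = b_0 = 1, the sequence is periodic with period 40.
(187 - 0) mod 40 = 27, so b_{187} = b_{27} = 28.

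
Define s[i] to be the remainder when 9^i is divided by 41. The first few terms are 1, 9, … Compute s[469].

s[0] = 1,  s[1] = 9,  s[2] = 40,  s[3] = 32,  s[4] = 1.
The sequence repeats with period 4.
So s[469] = s[0 + ((469-0) mod 4)] = s[1] = 9.

9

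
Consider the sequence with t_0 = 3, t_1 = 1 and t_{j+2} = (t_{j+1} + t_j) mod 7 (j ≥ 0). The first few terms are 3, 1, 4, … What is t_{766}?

5

Computing terms: t_0 = 3, t_1 = 1, t_2 = 4, t_3 = 5, t_4 = 2, t_5 = 0, t_6 = 2, t_7 = 2, t_8 = 4, t_9 = 6, t_{10} = 3, t_{11} = 2, t_{12} = 5, t_{13} = 0, t_{14} = 5, t_{15} = 5, t_{16} = 3, t_{17} = 1.
The sequence repeats with period 16.
(766 - 0) mod 16 = 14, so t_{766} = t_{14} = 5.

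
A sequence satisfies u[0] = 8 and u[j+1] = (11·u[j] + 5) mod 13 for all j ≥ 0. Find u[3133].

u[0] = 8, u[1] = 2, u[2] = 1, u[3] = 3, u[4] = 12, u[5] = 7, u[6] = 4, u[7] = 10, u[8] = 11, u[9] = 9, u[10] = 0, u[11] = 5, u[12] = 8.
Since u[12] = u[0] = 8, the sequence is periodic with period 12.
So u[3133] = u[0 + ((3133-0) mod 12)] = u[1] = 2.

2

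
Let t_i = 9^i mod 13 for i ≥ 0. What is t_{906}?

1

Listing terms: t_0 = 1; t_1 = 9; t_2 = 3; t_3 = 1.
The sequence repeats with period 3.
So t_{906} = t_{0 + ((906-0) mod 3)} = t_0 = 1.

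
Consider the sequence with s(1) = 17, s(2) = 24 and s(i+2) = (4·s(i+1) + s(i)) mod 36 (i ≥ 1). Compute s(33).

17

Computing terms: s(1) = 17; s(2) = 24; s(3) = 5; s(4) = 8; s(5) = 1; s(6) = 12; s(7) = 13; s(8) = 28; s(9) = 17; s(10) = 24.
Since (s(9), s(10)) = (s(1), s(2)) = (17, 24) (two consecutive terms determine the rest), the sequence is periodic with period 8.
So s(33) = s(1 + ((33-1) mod 8)) = s(1) = 17.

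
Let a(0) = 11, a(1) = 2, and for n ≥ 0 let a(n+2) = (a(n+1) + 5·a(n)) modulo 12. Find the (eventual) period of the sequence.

We have a(0) = 11,  a(1) = 2,  a(2) = 9,  a(3) = 7,  a(4) = 4,  a(5) = 3,  a(6) = 11,  a(7) = 2.
The sequence repeats with period 6.

6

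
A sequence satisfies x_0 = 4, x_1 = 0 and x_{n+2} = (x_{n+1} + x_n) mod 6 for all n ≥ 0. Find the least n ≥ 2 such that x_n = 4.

We have x_0 = 4; x_1 = 0; x_2 = 4; x_3 = 4; x_4 = 2; x_5 = 0; x_6 = 2; x_7 = 2; x_8 = 4; x_9 = 0.
Since (x_8, x_9) = (x_0, x_1) = (4, 0) (two consecutive terms determine the rest), the sequence is periodic with period 8.
The value 4 first appears (with n ≥ 2) at x_2.

2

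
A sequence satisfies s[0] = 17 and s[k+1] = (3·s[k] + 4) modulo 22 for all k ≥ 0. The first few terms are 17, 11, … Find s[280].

17

We have s[0] = 17, s[1] = 11, s[2] = 15, s[3] = 5, s[4] = 19, s[5] = 17.
The sequence repeats with period 5.
So s[280] = s[0 + ((280-0) mod 5)] = s[0] = 17.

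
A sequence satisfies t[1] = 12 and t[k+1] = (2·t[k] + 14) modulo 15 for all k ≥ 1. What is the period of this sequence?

4

We have t[1] = 12; t[2] = 8; t[3] = 0; t[4] = 14; t[5] = 12.
Since t[5] = t[1] = 12, the sequence is periodic with period 4.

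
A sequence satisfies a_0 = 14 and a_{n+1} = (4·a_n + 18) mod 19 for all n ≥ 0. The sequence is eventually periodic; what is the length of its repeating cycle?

9

a_0 = 14,  a_1 = 17,  a_2 = 10,  a_3 = 1,  a_4 = 3,  a_5 = 11,  a_6 = 5,  a_7 = 0,  a_8 = 18,  a_9 = 14.
The sequence repeats with period 9.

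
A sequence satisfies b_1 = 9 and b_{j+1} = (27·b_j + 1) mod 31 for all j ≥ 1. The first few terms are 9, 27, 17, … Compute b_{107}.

b_1 = 9; b_2 = 27; b_3 = 17; b_4 = 26; b_5 = 21; b_6 = 10; b_7 = 23; b_8 = 2; b_9 = 24; b_{10} = 29; b_{11} = 9.
Since b_{11} = b_1 = 9, the sequence is periodic with period 10.
(107 - 1) mod 10 = 6, so b_{107} = b_7 = 23.

23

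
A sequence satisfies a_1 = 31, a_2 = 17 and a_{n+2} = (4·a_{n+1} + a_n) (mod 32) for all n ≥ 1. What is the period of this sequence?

16

Computing terms: a_1 = 31; a_2 = 17; a_3 = 3; a_4 = 29; a_5 = 23; a_6 = 25; a_7 = 27; a_8 = 5; a_9 = 15; a_{10} = 1; a_{11} = 19; a_{12} = 13; a_{13} = 7; a_{14} = 9; a_{15} = 11; a_{16} = 21; a_{17} = 31; a_{18} = 17.
Since (a_{17}, a_{18}) = (a_1, a_2) = (31, 17) (two consecutive terms determine the rest), the sequence is periodic with period 16.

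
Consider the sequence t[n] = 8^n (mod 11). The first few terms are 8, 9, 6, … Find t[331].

8

Listing terms: t[1] = 8, t[2] = 9, t[3] = 6, t[4] = 4, t[5] = 10, t[6] = 3, t[7] = 2, t[8] = 5, t[9] = 7, t[10] = 1, t[11] = 8.
Since t[11] = t[1] = 8, the sequence is periodic with period 10.
(331 - 1) mod 10 = 0, so t[331] = t[1] = 8.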